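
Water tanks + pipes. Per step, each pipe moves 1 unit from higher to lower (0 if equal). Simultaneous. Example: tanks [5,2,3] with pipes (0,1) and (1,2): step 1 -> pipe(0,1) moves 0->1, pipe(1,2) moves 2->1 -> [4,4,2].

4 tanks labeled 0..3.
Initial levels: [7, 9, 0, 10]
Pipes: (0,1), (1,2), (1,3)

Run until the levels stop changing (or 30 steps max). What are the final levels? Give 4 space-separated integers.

Step 1: flows [1->0,1->2,3->1] -> levels [8 8 1 9]
Step 2: flows [0=1,1->2,3->1] -> levels [8 8 2 8]
Step 3: flows [0=1,1->2,1=3] -> levels [8 7 3 8]
Step 4: flows [0->1,1->2,3->1] -> levels [7 8 4 7]
Step 5: flows [1->0,1->2,1->3] -> levels [8 5 5 8]
Step 6: flows [0->1,1=2,3->1] -> levels [7 7 5 7]
Step 7: flows [0=1,1->2,1=3] -> levels [7 6 6 7]
Step 8: flows [0->1,1=2,3->1] -> levels [6 8 6 6]
Step 9: flows [1->0,1->2,1->3] -> levels [7 5 7 7]
Step 10: flows [0->1,2->1,3->1] -> levels [6 8 6 6]
  -> period-2 cycle: step 10 state = step 8 state; never stabilizes
  -> state at step 30: (30-8) mod 2 = 0, same as step 8 -> [6 8 6 6]

Answer: 6 8 6 6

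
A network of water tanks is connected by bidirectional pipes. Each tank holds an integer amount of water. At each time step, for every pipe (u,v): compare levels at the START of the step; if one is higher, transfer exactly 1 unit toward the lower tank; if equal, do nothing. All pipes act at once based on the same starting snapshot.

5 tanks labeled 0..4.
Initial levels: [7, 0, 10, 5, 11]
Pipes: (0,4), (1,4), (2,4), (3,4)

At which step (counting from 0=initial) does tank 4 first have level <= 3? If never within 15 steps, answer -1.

Step 1: flows [4->0,4->1,4->2,4->3] -> levels [8 1 11 6 7]
Step 2: flows [0->4,4->1,2->4,4->3] -> levels [7 2 10 7 7]
Step 3: flows [0=4,4->1,2->4,3=4] -> levels [7 3 9 7 7]
Step 4: flows [0=4,4->1,2->4,3=4] -> levels [7 4 8 7 7]
Step 5: flows [0=4,4->1,2->4,3=4] -> levels [7 5 7 7 7]
Step 6: flows [0=4,4->1,2=4,3=4] -> levels [7 6 7 7 6]
Step 7: flows [0->4,1=4,2->4,3->4] -> levels [6 6 6 6 9]
Step 8: flows [4->0,4->1,4->2,4->3] -> levels [7 7 7 7 5]
Step 9: flows [0->4,1->4,2->4,3->4] -> levels [6 6 6 6 9]
  -> period-2 cycle (repeats step 7); tank 4 never drops to <=3
Tank 4 never reaches <=3 within 15 steps

Answer: -1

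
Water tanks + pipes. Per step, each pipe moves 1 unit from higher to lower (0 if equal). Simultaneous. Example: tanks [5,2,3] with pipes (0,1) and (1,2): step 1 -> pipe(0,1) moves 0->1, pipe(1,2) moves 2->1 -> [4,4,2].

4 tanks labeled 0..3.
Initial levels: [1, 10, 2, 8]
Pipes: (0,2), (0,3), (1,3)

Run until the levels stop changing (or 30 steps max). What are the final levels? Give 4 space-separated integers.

Answer: 4 5 6 6

Derivation:
Step 1: flows [2->0,3->0,1->3] -> levels [3 9 1 8]
Step 2: flows [0->2,3->0,1->3] -> levels [3 8 2 8]
Step 3: flows [0->2,3->0,1=3] -> levels [3 8 3 7]
Step 4: flows [0=2,3->0,1->3] -> levels [4 7 3 7]
Step 5: flows [0->2,3->0,1=3] -> levels [4 7 4 6]
Step 6: flows [0=2,3->0,1->3] -> levels [5 6 4 6]
Step 7: flows [0->2,3->0,1=3] -> levels [5 6 5 5]
Step 8: flows [0=2,0=3,1->3] -> levels [5 5 5 6]
Step 9: flows [0=2,3->0,3->1] -> levels [6 6 5 4]
Step 10: flows [0->2,0->3,1->3] -> levels [4 5 6 6]
Step 11: flows [2->0,3->0,3->1] -> levels [6 6 5 4]
  -> period-2 cycle: step 11 state = step 9 state; never stabilizes
  -> state at step 30: (30-9) mod 2 = 1, same as step 10 -> [4 5 6 6]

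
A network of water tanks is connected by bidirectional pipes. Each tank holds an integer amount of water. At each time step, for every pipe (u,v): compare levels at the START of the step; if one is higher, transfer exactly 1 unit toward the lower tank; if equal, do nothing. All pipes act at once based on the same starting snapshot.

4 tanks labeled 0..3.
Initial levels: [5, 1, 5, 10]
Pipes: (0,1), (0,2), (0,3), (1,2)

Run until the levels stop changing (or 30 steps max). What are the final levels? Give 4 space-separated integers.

Answer: 3 6 6 6

Derivation:
Step 1: flows [0->1,0=2,3->0,2->1] -> levels [5 3 4 9]
Step 2: flows [0->1,0->2,3->0,2->1] -> levels [4 5 4 8]
Step 3: flows [1->0,0=2,3->0,1->2] -> levels [6 3 5 7]
Step 4: flows [0->1,0->2,3->0,2->1] -> levels [5 5 5 6]
Step 5: flows [0=1,0=2,3->0,1=2] -> levels [6 5 5 5]
Step 6: flows [0->1,0->2,0->3,1=2] -> levels [3 6 6 6]
Step 7: flows [1->0,2->0,3->0,1=2] -> levels [6 5 5 5]
  -> period-2 cycle: step 7 state = step 5 state; never stabilizes
  -> state at step 30: (30-5) mod 2 = 1, same as step 6 -> [3 6 6 6]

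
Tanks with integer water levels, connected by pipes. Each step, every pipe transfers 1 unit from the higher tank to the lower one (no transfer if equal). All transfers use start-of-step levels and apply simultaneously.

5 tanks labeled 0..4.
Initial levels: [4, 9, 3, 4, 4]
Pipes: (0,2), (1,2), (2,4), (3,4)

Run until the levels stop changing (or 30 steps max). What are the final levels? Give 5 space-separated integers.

Answer: 5 5 4 4 6

Derivation:
Step 1: flows [0->2,1->2,4->2,3=4] -> levels [3 8 6 4 3]
Step 2: flows [2->0,1->2,2->4,3->4] -> levels [4 7 5 3 5]
Step 3: flows [2->0,1->2,2=4,4->3] -> levels [5 6 5 4 4]
Step 4: flows [0=2,1->2,2->4,3=4] -> levels [5 5 5 4 5]
Step 5: flows [0=2,1=2,2=4,4->3] -> levels [5 5 5 5 4]
Step 6: flows [0=2,1=2,2->4,3->4] -> levels [5 5 4 4 6]
Step 7: flows [0->2,1->2,4->2,4->3] -> levels [4 4 7 5 4]
Step 8: flows [2->0,2->1,2->4,3->4] -> levels [5 5 4 4 6]
  -> period-2 cycle: step 8 state = step 6 state; never stabilizes
  -> state at step 30: (30-6) mod 2 = 0, same as step 6 -> [5 5 4 4 6]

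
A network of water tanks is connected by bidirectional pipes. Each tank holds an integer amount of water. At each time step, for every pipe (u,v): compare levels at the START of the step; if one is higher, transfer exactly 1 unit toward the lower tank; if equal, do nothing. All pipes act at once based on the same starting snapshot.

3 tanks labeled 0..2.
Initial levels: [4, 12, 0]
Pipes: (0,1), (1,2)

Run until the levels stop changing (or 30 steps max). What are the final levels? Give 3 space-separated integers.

Answer: 5 6 5

Derivation:
Step 1: flows [1->0,1->2] -> levels [5 10 1]
Step 2: flows [1->0,1->2] -> levels [6 8 2]
Step 3: flows [1->0,1->2] -> levels [7 6 3]
Step 4: flows [0->1,1->2] -> levels [6 6 4]
Step 5: flows [0=1,1->2] -> levels [6 5 5]
Step 6: flows [0->1,1=2] -> levels [5 6 5]
Step 7: flows [1->0,1->2] -> levels [6 4 6]
Step 8: flows [0->1,2->1] -> levels [5 6 5]
  -> period-2 cycle: step 8 state = step 6 state; never stabilizes
  -> state at step 30: (30-6) mod 2 = 0, same as step 6 -> [5 6 5]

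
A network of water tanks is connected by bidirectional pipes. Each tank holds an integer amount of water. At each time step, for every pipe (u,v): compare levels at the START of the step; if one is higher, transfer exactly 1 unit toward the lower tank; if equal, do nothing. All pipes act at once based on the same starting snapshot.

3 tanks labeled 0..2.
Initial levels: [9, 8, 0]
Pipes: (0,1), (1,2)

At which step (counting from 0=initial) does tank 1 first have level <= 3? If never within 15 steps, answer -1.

Step 1: flows [0->1,1->2] -> levels [8 8 1]
Step 2: flows [0=1,1->2] -> levels [8 7 2]
Step 3: flows [0->1,1->2] -> levels [7 7 3]
Step 4: flows [0=1,1->2] -> levels [7 6 4]
Step 5: flows [0->1,1->2] -> levels [6 6 5]
Step 6: flows [0=1,1->2] -> levels [6 5 6]
Step 7: flows [0->1,2->1] -> levels [5 7 5]
Step 8: flows [1->0,1->2] -> levels [6 5 6]
  -> period-2 cycle (repeats step 6); tank 1 never drops to <=3
Tank 1 never reaches <=3 within 15 steps

Answer: -1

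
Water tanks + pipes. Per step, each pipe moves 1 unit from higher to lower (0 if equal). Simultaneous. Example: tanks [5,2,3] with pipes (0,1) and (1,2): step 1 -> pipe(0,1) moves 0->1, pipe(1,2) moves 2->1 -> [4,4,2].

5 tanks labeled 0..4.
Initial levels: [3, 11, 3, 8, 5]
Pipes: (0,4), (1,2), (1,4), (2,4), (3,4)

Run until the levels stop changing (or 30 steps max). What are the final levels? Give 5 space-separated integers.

Answer: 6 7 5 6 6

Derivation:
Step 1: flows [4->0,1->2,1->4,4->2,3->4] -> levels [4 9 5 7 5]
Step 2: flows [4->0,1->2,1->4,2=4,3->4] -> levels [5 7 6 6 6]
Step 3: flows [4->0,1->2,1->4,2=4,3=4] -> levels [6 5 7 6 6]
Step 4: flows [0=4,2->1,4->1,2->4,3=4] -> levels [6 7 5 6 6]
Step 5: flows [0=4,1->2,1->4,4->2,3=4] -> levels [6 5 7 6 6]
  -> period-2 cycle: step 5 state = step 3 state; never stabilizes
  -> state at step 30: (30-3) mod 2 = 1, same as step 4 -> [6 7 5 6 6]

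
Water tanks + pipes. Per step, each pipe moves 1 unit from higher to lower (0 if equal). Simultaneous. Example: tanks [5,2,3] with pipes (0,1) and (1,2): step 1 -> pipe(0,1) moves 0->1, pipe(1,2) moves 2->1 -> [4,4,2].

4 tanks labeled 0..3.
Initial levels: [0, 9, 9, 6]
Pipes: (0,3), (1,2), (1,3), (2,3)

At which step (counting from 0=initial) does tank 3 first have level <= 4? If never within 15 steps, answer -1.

Step 1: flows [3->0,1=2,1->3,2->3] -> levels [1 8 8 7]
Step 2: flows [3->0,1=2,1->3,2->3] -> levels [2 7 7 8]
Step 3: flows [3->0,1=2,3->1,3->2] -> levels [3 8 8 5]
Step 4: flows [3->0,1=2,1->3,2->3] -> levels [4 7 7 6]
Step 5: flows [3->0,1=2,1->3,2->3] -> levels [5 6 6 7]
Step 6: flows [3->0,1=2,3->1,3->2] -> levels [6 7 7 4]
Tank 3 first reaches <=4 at step 6

Answer: 6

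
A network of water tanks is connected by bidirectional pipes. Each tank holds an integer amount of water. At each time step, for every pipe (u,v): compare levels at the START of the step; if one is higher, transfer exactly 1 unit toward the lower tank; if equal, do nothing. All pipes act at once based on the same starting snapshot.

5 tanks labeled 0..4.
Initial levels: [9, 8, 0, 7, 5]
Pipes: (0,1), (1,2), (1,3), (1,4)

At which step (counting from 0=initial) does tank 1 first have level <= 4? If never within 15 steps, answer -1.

Step 1: flows [0->1,1->2,1->3,1->4] -> levels [8 6 1 8 6]
Step 2: flows [0->1,1->2,3->1,1=4] -> levels [7 7 2 7 6]
Step 3: flows [0=1,1->2,1=3,1->4] -> levels [7 5 3 7 7]
Step 4: flows [0->1,1->2,3->1,4->1] -> levels [6 7 4 6 6]
Step 5: flows [1->0,1->2,1->3,1->4] -> levels [7 3 5 7 7]
Tank 1 first reaches <=4 at step 5

Answer: 5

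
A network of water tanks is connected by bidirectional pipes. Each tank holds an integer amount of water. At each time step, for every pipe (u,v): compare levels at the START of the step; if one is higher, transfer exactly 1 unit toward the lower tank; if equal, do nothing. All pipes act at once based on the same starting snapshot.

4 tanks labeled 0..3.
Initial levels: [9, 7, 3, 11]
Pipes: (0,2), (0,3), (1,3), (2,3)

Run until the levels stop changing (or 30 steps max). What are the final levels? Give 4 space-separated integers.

Step 1: flows [0->2,3->0,3->1,3->2] -> levels [9 8 5 8]
Step 2: flows [0->2,0->3,1=3,3->2] -> levels [7 8 7 8]
Step 3: flows [0=2,3->0,1=3,3->2] -> levels [8 8 8 6]
Step 4: flows [0=2,0->3,1->3,2->3] -> levels [7 7 7 9]
Step 5: flows [0=2,3->0,3->1,3->2] -> levels [8 8 8 6]
  -> period-2 cycle: step 5 state = step 3 state; never stabilizes
  -> state at step 30: (30-3) mod 2 = 1, same as step 4 -> [7 7 7 9]

Answer: 7 7 7 9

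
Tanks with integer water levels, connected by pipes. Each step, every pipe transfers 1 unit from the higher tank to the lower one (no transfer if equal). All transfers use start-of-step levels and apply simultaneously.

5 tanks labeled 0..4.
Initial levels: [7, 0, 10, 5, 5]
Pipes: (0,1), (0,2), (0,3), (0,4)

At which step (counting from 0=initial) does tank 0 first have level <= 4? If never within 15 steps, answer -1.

Answer: 5

Derivation:
Step 1: flows [0->1,2->0,0->3,0->4] -> levels [5 1 9 6 6]
Step 2: flows [0->1,2->0,3->0,4->0] -> levels [7 2 8 5 5]
Step 3: flows [0->1,2->0,0->3,0->4] -> levels [5 3 7 6 6]
Step 4: flows [0->1,2->0,3->0,4->0] -> levels [7 4 6 5 5]
Step 5: flows [0->1,0->2,0->3,0->4] -> levels [3 5 7 6 6]
Tank 0 first reaches <=4 at step 5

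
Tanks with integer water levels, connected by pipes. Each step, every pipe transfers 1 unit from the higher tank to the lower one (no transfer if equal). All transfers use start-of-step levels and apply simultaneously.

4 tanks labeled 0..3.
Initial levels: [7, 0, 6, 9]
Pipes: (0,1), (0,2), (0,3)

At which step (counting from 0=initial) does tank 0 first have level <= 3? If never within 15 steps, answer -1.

Step 1: flows [0->1,0->2,3->0] -> levels [6 1 7 8]
Step 2: flows [0->1,2->0,3->0] -> levels [7 2 6 7]
Step 3: flows [0->1,0->2,0=3] -> levels [5 3 7 7]
Step 4: flows [0->1,2->0,3->0] -> levels [6 4 6 6]
Step 5: flows [0->1,0=2,0=3] -> levels [5 5 6 6]
Step 6: flows [0=1,2->0,3->0] -> levels [7 5 5 5]
Step 7: flows [0->1,0->2,0->3] -> levels [4 6 6 6]
Step 8: flows [1->0,2->0,3->0] -> levels [7 5 5 5]
  -> period-2 cycle (repeats step 6); tank 0 never drops to <=3
Tank 0 never reaches <=3 within 15 steps

Answer: -1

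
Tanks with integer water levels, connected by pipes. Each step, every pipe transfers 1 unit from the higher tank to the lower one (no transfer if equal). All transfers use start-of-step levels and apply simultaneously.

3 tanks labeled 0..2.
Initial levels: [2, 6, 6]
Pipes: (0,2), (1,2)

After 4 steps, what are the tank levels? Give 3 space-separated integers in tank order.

Step 1: flows [2->0,1=2] -> levels [3 6 5]
Step 2: flows [2->0,1->2] -> levels [4 5 5]
Step 3: flows [2->0,1=2] -> levels [5 5 4]
Step 4: flows [0->2,1->2] -> levels [4 4 6]

Answer: 4 4 6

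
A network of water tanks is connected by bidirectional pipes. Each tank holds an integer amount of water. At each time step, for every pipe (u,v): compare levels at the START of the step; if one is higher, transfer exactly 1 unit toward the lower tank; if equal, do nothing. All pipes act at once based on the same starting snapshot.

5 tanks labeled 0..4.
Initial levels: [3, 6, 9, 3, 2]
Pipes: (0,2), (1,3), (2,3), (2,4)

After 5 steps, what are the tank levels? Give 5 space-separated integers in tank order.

Answer: 4 6 6 4 3

Derivation:
Step 1: flows [2->0,1->3,2->3,2->4] -> levels [4 5 6 5 3]
Step 2: flows [2->0,1=3,2->3,2->4] -> levels [5 5 3 6 4]
Step 3: flows [0->2,3->1,3->2,4->2] -> levels [4 6 6 4 3]
Step 4: flows [2->0,1->3,2->3,2->4] -> levels [5 5 3 6 4]
  -> period-2 cycle: step 4 state = step 2 state
  -> state at step 5: (5-2) mod 2 = 1, same as step 3 -> [4 6 6 4 3]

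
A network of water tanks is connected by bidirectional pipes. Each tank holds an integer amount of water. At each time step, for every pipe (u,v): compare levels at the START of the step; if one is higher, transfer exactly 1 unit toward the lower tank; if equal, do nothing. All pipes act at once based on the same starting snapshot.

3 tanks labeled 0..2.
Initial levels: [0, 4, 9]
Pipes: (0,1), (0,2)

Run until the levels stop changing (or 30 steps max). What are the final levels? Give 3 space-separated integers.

Step 1: flows [1->0,2->0] -> levels [2 3 8]
Step 2: flows [1->0,2->0] -> levels [4 2 7]
Step 3: flows [0->1,2->0] -> levels [4 3 6]
Step 4: flows [0->1,2->0] -> levels [4 4 5]
Step 5: flows [0=1,2->0] -> levels [5 4 4]
Step 6: flows [0->1,0->2] -> levels [3 5 5]
Step 7: flows [1->0,2->0] -> levels [5 4 4]
  -> period-2 cycle: step 7 state = step 5 state; never stabilizes
  -> state at step 30: (30-5) mod 2 = 1, same as step 6 -> [3 5 5]

Answer: 3 5 5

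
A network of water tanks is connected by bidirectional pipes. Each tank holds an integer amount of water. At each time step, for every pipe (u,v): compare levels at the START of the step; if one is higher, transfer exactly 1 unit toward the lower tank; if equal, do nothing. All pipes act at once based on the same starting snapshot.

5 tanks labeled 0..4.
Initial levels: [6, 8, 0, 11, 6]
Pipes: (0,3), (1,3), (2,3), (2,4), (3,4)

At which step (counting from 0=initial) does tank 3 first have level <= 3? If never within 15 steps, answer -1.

Answer: -1

Derivation:
Step 1: flows [3->0,3->1,3->2,4->2,3->4] -> levels [7 9 2 7 6]
Step 2: flows [0=3,1->3,3->2,4->2,3->4] -> levels [7 8 4 6 6]
Step 3: flows [0->3,1->3,3->2,4->2,3=4] -> levels [6 7 6 7 5]
Step 4: flows [3->0,1=3,3->2,2->4,3->4] -> levels [7 7 6 4 7]
Step 5: flows [0->3,1->3,2->3,4->2,4->3] -> levels [6 6 6 8 5]
Step 6: flows [3->0,3->1,3->2,2->4,3->4] -> levels [7 7 6 4 7]
  -> period-2 cycle (repeats step 4); tank 3 never drops to <=3
Tank 3 never reaches <=3 within 15 steps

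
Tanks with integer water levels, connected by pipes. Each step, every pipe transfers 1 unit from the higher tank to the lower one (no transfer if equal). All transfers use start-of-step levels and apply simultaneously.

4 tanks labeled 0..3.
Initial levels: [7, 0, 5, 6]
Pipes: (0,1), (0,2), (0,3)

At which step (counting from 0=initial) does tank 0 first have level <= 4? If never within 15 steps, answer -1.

Step 1: flows [0->1,0->2,0->3] -> levels [4 1 6 7]
Tank 0 first reaches <=4 at step 1

Answer: 1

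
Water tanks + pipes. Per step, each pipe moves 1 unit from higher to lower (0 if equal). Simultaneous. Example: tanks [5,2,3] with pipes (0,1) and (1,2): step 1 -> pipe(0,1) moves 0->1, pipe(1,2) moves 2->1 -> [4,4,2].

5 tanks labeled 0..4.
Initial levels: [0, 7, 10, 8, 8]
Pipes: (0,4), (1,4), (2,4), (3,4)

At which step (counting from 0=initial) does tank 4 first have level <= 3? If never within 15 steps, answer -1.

Answer: -1

Derivation:
Step 1: flows [4->0,4->1,2->4,3=4] -> levels [1 8 9 8 7]
Step 2: flows [4->0,1->4,2->4,3->4] -> levels [2 7 8 7 9]
Step 3: flows [4->0,4->1,4->2,4->3] -> levels [3 8 9 8 5]
Step 4: flows [4->0,1->4,2->4,3->4] -> levels [4 7 8 7 7]
Step 5: flows [4->0,1=4,2->4,3=4] -> levels [5 7 7 7 7]
Step 6: flows [4->0,1=4,2=4,3=4] -> levels [6 7 7 7 6]
Step 7: flows [0=4,1->4,2->4,3->4] -> levels [6 6 6 6 9]
Step 8: flows [4->0,4->1,4->2,4->3] -> levels [7 7 7 7 5]
Step 9: flows [0->4,1->4,2->4,3->4] -> levels [6 6 6 6 9]
  -> period-2 cycle (repeats step 7); tank 4 never drops to <=3
Tank 4 never reaches <=3 within 15 steps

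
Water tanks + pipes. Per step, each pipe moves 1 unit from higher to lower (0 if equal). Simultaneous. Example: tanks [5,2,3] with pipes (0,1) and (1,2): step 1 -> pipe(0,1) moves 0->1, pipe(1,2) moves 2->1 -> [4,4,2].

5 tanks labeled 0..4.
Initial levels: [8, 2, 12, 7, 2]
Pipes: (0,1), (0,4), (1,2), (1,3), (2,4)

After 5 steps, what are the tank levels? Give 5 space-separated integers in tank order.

Step 1: flows [0->1,0->4,2->1,3->1,2->4] -> levels [6 5 10 6 4]
Step 2: flows [0->1,0->4,2->1,3->1,2->4] -> levels [4 8 8 5 6]
Step 3: flows [1->0,4->0,1=2,1->3,2->4] -> levels [6 6 7 6 6]
Step 4: flows [0=1,0=4,2->1,1=3,2->4] -> levels [6 7 5 6 7]
Step 5: flows [1->0,4->0,1->2,1->3,4->2] -> levels [8 4 7 7 5]

Answer: 8 4 7 7 5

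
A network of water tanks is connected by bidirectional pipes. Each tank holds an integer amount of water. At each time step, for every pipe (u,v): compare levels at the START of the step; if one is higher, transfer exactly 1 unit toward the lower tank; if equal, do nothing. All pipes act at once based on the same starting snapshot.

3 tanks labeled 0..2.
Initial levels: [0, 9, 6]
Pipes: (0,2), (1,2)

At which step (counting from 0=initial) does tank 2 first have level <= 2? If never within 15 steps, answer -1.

Step 1: flows [2->0,1->2] -> levels [1 8 6]
Step 2: flows [2->0,1->2] -> levels [2 7 6]
Step 3: flows [2->0,1->2] -> levels [3 6 6]
Step 4: flows [2->0,1=2] -> levels [4 6 5]
Step 5: flows [2->0,1->2] -> levels [5 5 5]
Step 6: flows [0=2,1=2] -> levels [5 5 5]
  -> stable; tank 2 stays at 5 > 2
Tank 2 never reaches <=2 within 15 steps

Answer: -1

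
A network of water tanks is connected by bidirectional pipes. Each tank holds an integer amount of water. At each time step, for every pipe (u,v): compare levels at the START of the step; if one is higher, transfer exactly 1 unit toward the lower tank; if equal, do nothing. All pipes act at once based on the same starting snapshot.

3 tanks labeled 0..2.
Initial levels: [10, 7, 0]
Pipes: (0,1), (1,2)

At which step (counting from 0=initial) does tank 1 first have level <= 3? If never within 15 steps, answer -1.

Step 1: flows [0->1,1->2] -> levels [9 7 1]
Step 2: flows [0->1,1->2] -> levels [8 7 2]
Step 3: flows [0->1,1->2] -> levels [7 7 3]
Step 4: flows [0=1,1->2] -> levels [7 6 4]
Step 5: flows [0->1,1->2] -> levels [6 6 5]
Step 6: flows [0=1,1->2] -> levels [6 5 6]
Step 7: flows [0->1,2->1] -> levels [5 7 5]
Step 8: flows [1->0,1->2] -> levels [6 5 6]
  -> period-2 cycle (repeats step 6); tank 1 never drops to <=3
Tank 1 never reaches <=3 within 15 steps

Answer: -1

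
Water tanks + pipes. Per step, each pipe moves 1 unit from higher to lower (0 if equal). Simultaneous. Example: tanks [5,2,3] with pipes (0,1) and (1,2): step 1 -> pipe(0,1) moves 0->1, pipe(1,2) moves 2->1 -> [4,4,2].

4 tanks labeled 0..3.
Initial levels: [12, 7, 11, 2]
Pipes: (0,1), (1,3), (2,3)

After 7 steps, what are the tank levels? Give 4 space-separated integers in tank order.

Answer: 9 7 7 9

Derivation:
Step 1: flows [0->1,1->3,2->3] -> levels [11 7 10 4]
Step 2: flows [0->1,1->3,2->3] -> levels [10 7 9 6]
Step 3: flows [0->1,1->3,2->3] -> levels [9 7 8 8]
Step 4: flows [0->1,3->1,2=3] -> levels [8 9 8 7]
Step 5: flows [1->0,1->3,2->3] -> levels [9 7 7 9]
Step 6: flows [0->1,3->1,3->2] -> levels [8 9 8 7]
  -> period-2 cycle: step 6 state = step 4 state
  -> state at step 7: (7-4) mod 2 = 1, same as step 5 -> [9 7 7 9]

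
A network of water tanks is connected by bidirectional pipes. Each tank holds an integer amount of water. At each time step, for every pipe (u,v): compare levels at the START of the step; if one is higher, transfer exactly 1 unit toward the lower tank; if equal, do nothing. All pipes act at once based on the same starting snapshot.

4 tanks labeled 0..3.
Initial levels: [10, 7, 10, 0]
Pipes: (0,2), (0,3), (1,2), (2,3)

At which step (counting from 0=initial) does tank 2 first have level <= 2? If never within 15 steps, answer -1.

Answer: -1

Derivation:
Step 1: flows [0=2,0->3,2->1,2->3] -> levels [9 8 8 2]
Step 2: flows [0->2,0->3,1=2,2->3] -> levels [7 8 8 4]
Step 3: flows [2->0,0->3,1=2,2->3] -> levels [7 8 6 6]
Step 4: flows [0->2,0->3,1->2,2=3] -> levels [5 7 8 7]
Step 5: flows [2->0,3->0,2->1,2->3] -> levels [7 8 5 7]
Step 6: flows [0->2,0=3,1->2,3->2] -> levels [6 7 8 6]
Step 7: flows [2->0,0=3,2->1,2->3] -> levels [7 8 5 7]
  -> period-2 cycle (repeats step 5); tank 2 never drops to <=2
Tank 2 never reaches <=2 within 15 steps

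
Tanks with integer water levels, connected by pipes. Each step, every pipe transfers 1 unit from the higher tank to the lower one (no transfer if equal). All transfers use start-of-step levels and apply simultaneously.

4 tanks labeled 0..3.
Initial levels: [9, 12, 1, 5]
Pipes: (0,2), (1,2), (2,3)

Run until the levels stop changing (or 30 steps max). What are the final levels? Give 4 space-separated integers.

Answer: 7 8 5 7

Derivation:
Step 1: flows [0->2,1->2,3->2] -> levels [8 11 4 4]
Step 2: flows [0->2,1->2,2=3] -> levels [7 10 6 4]
Step 3: flows [0->2,1->2,2->3] -> levels [6 9 7 5]
Step 4: flows [2->0,1->2,2->3] -> levels [7 8 6 6]
Step 5: flows [0->2,1->2,2=3] -> levels [6 7 8 6]
Step 6: flows [2->0,2->1,2->3] -> levels [7 8 5 7]
Step 7: flows [0->2,1->2,3->2] -> levels [6 7 8 6]
  -> period-2 cycle: step 7 state = step 5 state; never stabilizes
  -> state at step 30: (30-5) mod 2 = 1, same as step 6 -> [7 8 5 7]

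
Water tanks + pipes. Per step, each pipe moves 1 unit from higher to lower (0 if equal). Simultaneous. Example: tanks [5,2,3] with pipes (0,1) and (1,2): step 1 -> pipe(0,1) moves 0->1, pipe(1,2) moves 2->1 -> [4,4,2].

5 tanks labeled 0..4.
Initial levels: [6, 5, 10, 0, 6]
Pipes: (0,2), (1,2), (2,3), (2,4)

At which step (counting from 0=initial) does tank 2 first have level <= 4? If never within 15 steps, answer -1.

Answer: 3

Derivation:
Step 1: flows [2->0,2->1,2->3,2->4] -> levels [7 6 6 1 7]
Step 2: flows [0->2,1=2,2->3,4->2] -> levels [6 6 7 2 6]
Step 3: flows [2->0,2->1,2->3,2->4] -> levels [7 7 3 3 7]
Tank 2 first reaches <=4 at step 3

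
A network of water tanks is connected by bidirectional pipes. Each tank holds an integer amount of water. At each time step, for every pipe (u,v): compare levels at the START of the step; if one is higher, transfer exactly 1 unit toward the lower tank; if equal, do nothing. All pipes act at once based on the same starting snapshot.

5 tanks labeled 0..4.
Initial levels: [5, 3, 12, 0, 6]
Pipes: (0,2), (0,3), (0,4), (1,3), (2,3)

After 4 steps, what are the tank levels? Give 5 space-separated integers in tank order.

Answer: 4 5 5 6 6

Derivation:
Step 1: flows [2->0,0->3,4->0,1->3,2->3] -> levels [6 2 10 3 5]
Step 2: flows [2->0,0->3,0->4,3->1,2->3] -> levels [5 3 8 4 6]
Step 3: flows [2->0,0->3,4->0,3->1,2->3] -> levels [6 4 6 5 5]
Step 4: flows [0=2,0->3,0->4,3->1,2->3] -> levels [4 5 5 6 6]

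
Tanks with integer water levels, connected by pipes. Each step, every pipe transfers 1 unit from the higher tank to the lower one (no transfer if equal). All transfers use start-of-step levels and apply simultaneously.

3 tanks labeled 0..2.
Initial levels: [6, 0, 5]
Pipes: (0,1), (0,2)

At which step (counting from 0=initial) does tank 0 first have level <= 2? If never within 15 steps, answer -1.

Step 1: flows [0->1,0->2] -> levels [4 1 6]
Step 2: flows [0->1,2->0] -> levels [4 2 5]
Step 3: flows [0->1,2->0] -> levels [4 3 4]
Step 4: flows [0->1,0=2] -> levels [3 4 4]
Step 5: flows [1->0,2->0] -> levels [5 3 3]
Step 6: flows [0->1,0->2] -> levels [3 4 4]
  -> period-2 cycle (repeats step 4); tank 0 never drops to <=2
Tank 0 never reaches <=2 within 15 steps

Answer: -1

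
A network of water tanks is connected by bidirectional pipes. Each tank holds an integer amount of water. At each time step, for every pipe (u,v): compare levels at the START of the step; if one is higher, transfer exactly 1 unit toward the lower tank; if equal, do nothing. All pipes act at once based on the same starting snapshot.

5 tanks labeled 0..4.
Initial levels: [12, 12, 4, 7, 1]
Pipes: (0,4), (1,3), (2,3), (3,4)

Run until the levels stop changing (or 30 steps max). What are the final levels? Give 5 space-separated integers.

Step 1: flows [0->4,1->3,3->2,3->4] -> levels [11 11 5 6 3]
Step 2: flows [0->4,1->3,3->2,3->4] -> levels [10 10 6 5 5]
Step 3: flows [0->4,1->3,2->3,3=4] -> levels [9 9 5 7 6]
Step 4: flows [0->4,1->3,3->2,3->4] -> levels [8 8 6 6 8]
Step 5: flows [0=4,1->3,2=3,4->3] -> levels [8 7 6 8 7]
Step 6: flows [0->4,3->1,3->2,3->4] -> levels [7 8 7 5 9]
Step 7: flows [4->0,1->3,2->3,4->3] -> levels [8 7 6 8 7]
  -> period-2 cycle: step 7 state = step 5 state; never stabilizes
  -> state at step 30: (30-5) mod 2 = 1, same as step 6 -> [7 8 7 5 9]

Answer: 7 8 7 5 9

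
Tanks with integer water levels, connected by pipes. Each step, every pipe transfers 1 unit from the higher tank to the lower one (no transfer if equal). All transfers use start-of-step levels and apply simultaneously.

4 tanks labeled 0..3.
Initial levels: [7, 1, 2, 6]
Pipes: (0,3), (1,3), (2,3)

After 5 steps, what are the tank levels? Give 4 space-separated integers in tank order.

Step 1: flows [0->3,3->1,3->2] -> levels [6 2 3 5]
Step 2: flows [0->3,3->1,3->2] -> levels [5 3 4 4]
Step 3: flows [0->3,3->1,2=3] -> levels [4 4 4 4]
Step 4: flows [0=3,1=3,2=3] -> levels [4 4 4 4]
  -> stable; steps 5..5 unchanged -> [4 4 4 4]

Answer: 4 4 4 4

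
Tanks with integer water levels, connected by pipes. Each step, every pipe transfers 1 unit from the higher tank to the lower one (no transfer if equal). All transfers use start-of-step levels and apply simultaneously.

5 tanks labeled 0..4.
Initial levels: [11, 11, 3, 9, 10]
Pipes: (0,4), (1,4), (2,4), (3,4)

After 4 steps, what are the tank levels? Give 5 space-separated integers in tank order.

Answer: 10 10 7 10 7

Derivation:
Step 1: flows [0->4,1->4,4->2,4->3] -> levels [10 10 4 10 10]
Step 2: flows [0=4,1=4,4->2,3=4] -> levels [10 10 5 10 9]
Step 3: flows [0->4,1->4,4->2,3->4] -> levels [9 9 6 9 11]
Step 4: flows [4->0,4->1,4->2,4->3] -> levels [10 10 7 10 7]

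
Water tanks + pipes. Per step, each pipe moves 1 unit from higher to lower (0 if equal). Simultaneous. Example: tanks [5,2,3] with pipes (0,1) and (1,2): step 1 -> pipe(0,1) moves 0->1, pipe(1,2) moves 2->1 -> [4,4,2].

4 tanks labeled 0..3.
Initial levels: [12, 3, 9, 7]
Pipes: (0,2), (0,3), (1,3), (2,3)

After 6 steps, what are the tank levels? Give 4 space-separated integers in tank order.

Step 1: flows [0->2,0->3,3->1,2->3] -> levels [10 4 9 8]
Step 2: flows [0->2,0->3,3->1,2->3] -> levels [8 5 9 9]
Step 3: flows [2->0,3->0,3->1,2=3] -> levels [10 6 8 7]
Step 4: flows [0->2,0->3,3->1,2->3] -> levels [8 7 8 8]
Step 5: flows [0=2,0=3,3->1,2=3] -> levels [8 8 8 7]
Step 6: flows [0=2,0->3,1->3,2->3] -> levels [7 7 7 10]

Answer: 7 7 7 10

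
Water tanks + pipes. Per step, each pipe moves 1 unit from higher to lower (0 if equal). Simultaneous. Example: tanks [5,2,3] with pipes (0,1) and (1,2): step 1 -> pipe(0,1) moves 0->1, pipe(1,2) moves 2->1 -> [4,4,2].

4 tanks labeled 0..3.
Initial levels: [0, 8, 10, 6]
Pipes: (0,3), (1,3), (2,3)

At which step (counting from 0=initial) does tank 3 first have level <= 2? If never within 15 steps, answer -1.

Step 1: flows [3->0,1->3,2->3] -> levels [1 7 9 7]
Step 2: flows [3->0,1=3,2->3] -> levels [2 7 8 7]
Step 3: flows [3->0,1=3,2->3] -> levels [3 7 7 7]
Step 4: flows [3->0,1=3,2=3] -> levels [4 7 7 6]
Step 5: flows [3->0,1->3,2->3] -> levels [5 6 6 7]
Step 6: flows [3->0,3->1,3->2] -> levels [6 7 7 4]
Step 7: flows [0->3,1->3,2->3] -> levels [5 6 6 7]
  -> period-2 cycle (repeats step 5); tank 3 never drops to <=2
Tank 3 never reaches <=2 within 15 steps

Answer: -1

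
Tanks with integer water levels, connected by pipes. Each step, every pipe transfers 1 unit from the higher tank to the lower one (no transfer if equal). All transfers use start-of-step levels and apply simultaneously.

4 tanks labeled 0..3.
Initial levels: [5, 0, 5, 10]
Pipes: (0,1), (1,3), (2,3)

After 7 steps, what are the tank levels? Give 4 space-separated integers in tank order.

Step 1: flows [0->1,3->1,3->2] -> levels [4 2 6 8]
Step 2: flows [0->1,3->1,3->2] -> levels [3 4 7 6]
Step 3: flows [1->0,3->1,2->3] -> levels [4 4 6 6]
Step 4: flows [0=1,3->1,2=3] -> levels [4 5 6 5]
Step 5: flows [1->0,1=3,2->3] -> levels [5 4 5 6]
Step 6: flows [0->1,3->1,3->2] -> levels [4 6 6 4]
Step 7: flows [1->0,1->3,2->3] -> levels [5 4 5 6]

Answer: 5 4 5 6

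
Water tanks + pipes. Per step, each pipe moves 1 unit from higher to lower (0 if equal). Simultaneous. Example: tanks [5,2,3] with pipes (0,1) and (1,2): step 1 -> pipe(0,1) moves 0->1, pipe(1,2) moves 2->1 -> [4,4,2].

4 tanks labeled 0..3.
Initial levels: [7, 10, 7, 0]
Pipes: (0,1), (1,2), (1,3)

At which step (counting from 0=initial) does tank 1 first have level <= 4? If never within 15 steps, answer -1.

Step 1: flows [1->0,1->2,1->3] -> levels [8 7 8 1]
Step 2: flows [0->1,2->1,1->3] -> levels [7 8 7 2]
Step 3: flows [1->0,1->2,1->3] -> levels [8 5 8 3]
Step 4: flows [0->1,2->1,1->3] -> levels [7 6 7 4]
Step 5: flows [0->1,2->1,1->3] -> levels [6 7 6 5]
Step 6: flows [1->0,1->2,1->3] -> levels [7 4 7 6]
Tank 1 first reaches <=4 at step 6

Answer: 6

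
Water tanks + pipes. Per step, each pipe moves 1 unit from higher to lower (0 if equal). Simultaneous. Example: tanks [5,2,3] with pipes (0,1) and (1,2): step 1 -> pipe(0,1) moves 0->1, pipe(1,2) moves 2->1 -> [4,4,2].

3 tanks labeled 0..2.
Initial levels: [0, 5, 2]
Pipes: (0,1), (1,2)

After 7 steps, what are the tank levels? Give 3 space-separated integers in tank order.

Answer: 2 3 2

Derivation:
Step 1: flows [1->0,1->2] -> levels [1 3 3]
Step 2: flows [1->0,1=2] -> levels [2 2 3]
Step 3: flows [0=1,2->1] -> levels [2 3 2]
Step 4: flows [1->0,1->2] -> levels [3 1 3]
Step 5: flows [0->1,2->1] -> levels [2 3 2]
  -> period-2 cycle: step 5 state = step 3 state
  -> state at step 7: (7-3) mod 2 = 0, same as step 3 -> [2 3 2]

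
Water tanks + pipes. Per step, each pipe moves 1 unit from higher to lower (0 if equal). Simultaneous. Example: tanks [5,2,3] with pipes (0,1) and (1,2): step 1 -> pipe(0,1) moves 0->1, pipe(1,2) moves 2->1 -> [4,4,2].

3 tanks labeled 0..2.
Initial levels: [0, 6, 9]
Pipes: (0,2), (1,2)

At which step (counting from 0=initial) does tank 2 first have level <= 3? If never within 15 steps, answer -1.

Step 1: flows [2->0,2->1] -> levels [1 7 7]
Step 2: flows [2->0,1=2] -> levels [2 7 6]
Step 3: flows [2->0,1->2] -> levels [3 6 6]
Step 4: flows [2->0,1=2] -> levels [4 6 5]
Step 5: flows [2->0,1->2] -> levels [5 5 5]
Step 6: flows [0=2,1=2] -> levels [5 5 5]
  -> stable; tank 2 stays at 5 > 3
Tank 2 never reaches <=3 within 15 steps

Answer: -1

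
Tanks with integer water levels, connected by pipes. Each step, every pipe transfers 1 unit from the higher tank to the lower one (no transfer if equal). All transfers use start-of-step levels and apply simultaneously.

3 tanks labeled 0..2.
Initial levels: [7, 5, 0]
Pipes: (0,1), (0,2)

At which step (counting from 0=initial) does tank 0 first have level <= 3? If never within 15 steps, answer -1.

Step 1: flows [0->1,0->2] -> levels [5 6 1]
Step 2: flows [1->0,0->2] -> levels [5 5 2]
Step 3: flows [0=1,0->2] -> levels [4 5 3]
Step 4: flows [1->0,0->2] -> levels [4 4 4]
Step 5: flows [0=1,0=2] -> levels [4 4 4]
  -> stable; tank 0 stays at 4 > 3
Tank 0 never reaches <=3 within 15 steps

Answer: -1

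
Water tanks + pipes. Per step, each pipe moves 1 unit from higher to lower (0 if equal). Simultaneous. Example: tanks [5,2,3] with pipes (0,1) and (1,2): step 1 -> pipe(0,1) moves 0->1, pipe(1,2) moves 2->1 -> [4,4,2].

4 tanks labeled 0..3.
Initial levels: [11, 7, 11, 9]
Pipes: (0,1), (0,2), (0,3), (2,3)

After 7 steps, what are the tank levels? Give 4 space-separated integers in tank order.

Answer: 8 10 10 10

Derivation:
Step 1: flows [0->1,0=2,0->3,2->3] -> levels [9 8 10 11]
Step 2: flows [0->1,2->0,3->0,3->2] -> levels [10 9 10 9]
Step 3: flows [0->1,0=2,0->3,2->3] -> levels [8 10 9 11]
Step 4: flows [1->0,2->0,3->0,3->2] -> levels [11 9 9 9]
Step 5: flows [0->1,0->2,0->3,2=3] -> levels [8 10 10 10]
Step 6: flows [1->0,2->0,3->0,2=3] -> levels [11 9 9 9]
  -> period-2 cycle: step 6 state = step 4 state
  -> state at step 7: (7-4) mod 2 = 1, same as step 5 -> [8 10 10 10]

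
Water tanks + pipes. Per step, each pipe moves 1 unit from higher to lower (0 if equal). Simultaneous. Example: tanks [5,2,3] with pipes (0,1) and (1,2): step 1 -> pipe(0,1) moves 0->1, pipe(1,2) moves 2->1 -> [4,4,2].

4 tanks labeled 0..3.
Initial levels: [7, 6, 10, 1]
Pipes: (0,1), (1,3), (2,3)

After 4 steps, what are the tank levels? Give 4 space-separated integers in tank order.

Answer: 6 5 6 7

Derivation:
Step 1: flows [0->1,1->3,2->3] -> levels [6 6 9 3]
Step 2: flows [0=1,1->3,2->3] -> levels [6 5 8 5]
Step 3: flows [0->1,1=3,2->3] -> levels [5 6 7 6]
Step 4: flows [1->0,1=3,2->3] -> levels [6 5 6 7]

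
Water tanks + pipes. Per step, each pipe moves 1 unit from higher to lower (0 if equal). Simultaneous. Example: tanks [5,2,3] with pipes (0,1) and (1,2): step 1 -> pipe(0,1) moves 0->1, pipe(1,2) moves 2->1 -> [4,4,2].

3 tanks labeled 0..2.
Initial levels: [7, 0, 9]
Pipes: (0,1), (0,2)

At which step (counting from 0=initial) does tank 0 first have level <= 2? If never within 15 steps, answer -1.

Step 1: flows [0->1,2->0] -> levels [7 1 8]
Step 2: flows [0->1,2->0] -> levels [7 2 7]
Step 3: flows [0->1,0=2] -> levels [6 3 7]
Step 4: flows [0->1,2->0] -> levels [6 4 6]
Step 5: flows [0->1,0=2] -> levels [5 5 6]
Step 6: flows [0=1,2->0] -> levels [6 5 5]
Step 7: flows [0->1,0->2] -> levels [4 6 6]
Step 8: flows [1->0,2->0] -> levels [6 5 5]
  -> period-2 cycle (repeats step 6); tank 0 never drops to <=2
Tank 0 never reaches <=2 within 15 steps

Answer: -1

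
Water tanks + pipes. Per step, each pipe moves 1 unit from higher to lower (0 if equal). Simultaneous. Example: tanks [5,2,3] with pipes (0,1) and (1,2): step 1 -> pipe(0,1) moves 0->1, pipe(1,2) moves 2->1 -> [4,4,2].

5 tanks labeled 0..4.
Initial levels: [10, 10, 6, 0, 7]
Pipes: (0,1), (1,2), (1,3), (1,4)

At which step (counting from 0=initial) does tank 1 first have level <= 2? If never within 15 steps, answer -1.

Step 1: flows [0=1,1->2,1->3,1->4] -> levels [10 7 7 1 8]
Step 2: flows [0->1,1=2,1->3,4->1] -> levels [9 8 7 2 7]
Step 3: flows [0->1,1->2,1->3,1->4] -> levels [8 6 8 3 8]
Step 4: flows [0->1,2->1,1->3,4->1] -> levels [7 8 7 4 7]
Step 5: flows [1->0,1->2,1->3,1->4] -> levels [8 4 8 5 8]
Step 6: flows [0->1,2->1,3->1,4->1] -> levels [7 8 7 4 7]
  -> period-2 cycle (repeats step 4); tank 1 never drops to <=2
Tank 1 never reaches <=2 within 15 steps

Answer: -1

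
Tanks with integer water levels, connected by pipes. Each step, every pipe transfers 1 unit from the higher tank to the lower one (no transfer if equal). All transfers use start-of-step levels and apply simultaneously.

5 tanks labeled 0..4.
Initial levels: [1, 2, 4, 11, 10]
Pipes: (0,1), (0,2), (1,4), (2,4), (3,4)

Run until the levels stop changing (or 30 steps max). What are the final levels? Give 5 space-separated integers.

Step 1: flows [1->0,2->0,4->1,4->2,3->4] -> levels [3 2 4 10 9]
Step 2: flows [0->1,2->0,4->1,4->2,3->4] -> levels [3 4 4 9 8]
Step 3: flows [1->0,2->0,4->1,4->2,3->4] -> levels [5 4 4 8 7]
Step 4: flows [0->1,0->2,4->1,4->2,3->4] -> levels [3 6 6 7 6]
Step 5: flows [1->0,2->0,1=4,2=4,3->4] -> levels [5 5 5 6 7]
Step 6: flows [0=1,0=2,4->1,4->2,4->3] -> levels [5 6 6 7 4]
Step 7: flows [1->0,2->0,1->4,2->4,3->4] -> levels [7 4 4 6 7]
Step 8: flows [0->1,0->2,4->1,4->2,4->3] -> levels [5 6 6 7 4]
  -> period-2 cycle: step 8 state = step 6 state; never stabilizes
  -> state at step 30: (30-6) mod 2 = 0, same as step 6 -> [5 6 6 7 4]

Answer: 5 6 6 7 4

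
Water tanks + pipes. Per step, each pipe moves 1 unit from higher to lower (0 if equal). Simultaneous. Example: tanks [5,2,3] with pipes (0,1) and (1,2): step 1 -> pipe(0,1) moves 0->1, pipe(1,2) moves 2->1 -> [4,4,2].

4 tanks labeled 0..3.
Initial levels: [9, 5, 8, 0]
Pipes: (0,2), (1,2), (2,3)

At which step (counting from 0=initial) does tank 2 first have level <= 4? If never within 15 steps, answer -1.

Step 1: flows [0->2,2->1,2->3] -> levels [8 6 7 1]
Step 2: flows [0->2,2->1,2->3] -> levels [7 7 6 2]
Step 3: flows [0->2,1->2,2->3] -> levels [6 6 7 3]
Step 4: flows [2->0,2->1,2->3] -> levels [7 7 4 4]
Tank 2 first reaches <=4 at step 4

Answer: 4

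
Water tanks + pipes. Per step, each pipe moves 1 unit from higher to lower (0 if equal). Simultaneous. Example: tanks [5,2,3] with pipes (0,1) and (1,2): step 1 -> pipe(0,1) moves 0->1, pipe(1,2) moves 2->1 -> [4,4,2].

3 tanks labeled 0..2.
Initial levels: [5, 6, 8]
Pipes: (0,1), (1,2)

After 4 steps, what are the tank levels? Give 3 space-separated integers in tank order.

Step 1: flows [1->0,2->1] -> levels [6 6 7]
Step 2: flows [0=1,2->1] -> levels [6 7 6]
Step 3: flows [1->0,1->2] -> levels [7 5 7]
Step 4: flows [0->1,2->1] -> levels [6 7 6]

Answer: 6 7 6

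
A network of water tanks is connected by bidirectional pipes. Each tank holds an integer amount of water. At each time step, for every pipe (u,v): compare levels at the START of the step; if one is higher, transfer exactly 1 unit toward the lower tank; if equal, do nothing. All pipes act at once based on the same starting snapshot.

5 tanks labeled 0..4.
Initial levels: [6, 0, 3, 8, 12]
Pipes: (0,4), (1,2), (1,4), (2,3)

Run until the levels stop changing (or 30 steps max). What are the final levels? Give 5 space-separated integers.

Answer: 6 5 5 6 7

Derivation:
Step 1: flows [4->0,2->1,4->1,3->2] -> levels [7 2 3 7 10]
Step 2: flows [4->0,2->1,4->1,3->2] -> levels [8 4 3 6 8]
Step 3: flows [0=4,1->2,4->1,3->2] -> levels [8 4 5 5 7]
Step 4: flows [0->4,2->1,4->1,2=3] -> levels [7 6 4 5 7]
Step 5: flows [0=4,1->2,4->1,3->2] -> levels [7 6 6 4 6]
Step 6: flows [0->4,1=2,1=4,2->3] -> levels [6 6 5 5 7]
Step 7: flows [4->0,1->2,4->1,2=3] -> levels [7 6 6 5 5]
Step 8: flows [0->4,1=2,1->4,2->3] -> levels [6 5 5 6 7]
Step 9: flows [4->0,1=2,4->1,3->2] -> levels [7 6 6 5 5]
  -> period-2 cycle: step 9 state = step 7 state; never stabilizes
  -> state at step 30: (30-7) mod 2 = 1, same as step 8 -> [6 5 5 6 7]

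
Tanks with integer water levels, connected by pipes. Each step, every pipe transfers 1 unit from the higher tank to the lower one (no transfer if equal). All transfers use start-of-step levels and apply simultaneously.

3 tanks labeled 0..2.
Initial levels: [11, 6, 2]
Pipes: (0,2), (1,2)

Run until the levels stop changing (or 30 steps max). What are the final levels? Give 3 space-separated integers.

Step 1: flows [0->2,1->2] -> levels [10 5 4]
Step 2: flows [0->2,1->2] -> levels [9 4 6]
Step 3: flows [0->2,2->1] -> levels [8 5 6]
Step 4: flows [0->2,2->1] -> levels [7 6 6]
Step 5: flows [0->2,1=2] -> levels [6 6 7]
Step 6: flows [2->0,2->1] -> levels [7 7 5]
Step 7: flows [0->2,1->2] -> levels [6 6 7]
  -> period-2 cycle: step 7 state = step 5 state; never stabilizes
  -> state at step 30: (30-5) mod 2 = 1, same as step 6 -> [7 7 5]

Answer: 7 7 5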